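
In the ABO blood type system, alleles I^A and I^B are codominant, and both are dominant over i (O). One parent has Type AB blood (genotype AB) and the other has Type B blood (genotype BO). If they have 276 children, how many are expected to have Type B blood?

Cross: AB × BO
Possible offspring genotypes: 1 AB, 1 AO, 1 BB, 1 BO
Blood type counts: 1 Type AB, 1 Type A, 2 Type B
Probability of Type B: 2/4 = 1/2
Expected count = 1/2 × 276 = 138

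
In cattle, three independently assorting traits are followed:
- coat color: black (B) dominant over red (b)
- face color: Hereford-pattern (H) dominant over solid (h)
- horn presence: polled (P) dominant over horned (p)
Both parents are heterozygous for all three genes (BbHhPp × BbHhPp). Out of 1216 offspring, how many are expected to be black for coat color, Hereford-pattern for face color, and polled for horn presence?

Trihybrid cross: BbHhPp × BbHhPp
Each trait segregates independently with a 3:1 phenotypic ratio, so each gene contributes 3/4 (dominant) or 1/4 (recessive).
Target: black (coat color), Hereford-pattern (face color), polled (horn presence)
Probability = product of independent per-trait probabilities
= 3/4 × 3/4 × 3/4 = 27/64
Expected count = 27/64 × 1216 = 513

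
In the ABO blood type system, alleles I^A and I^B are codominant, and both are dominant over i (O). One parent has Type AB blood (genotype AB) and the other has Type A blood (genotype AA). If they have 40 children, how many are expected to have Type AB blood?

Cross: AB × AA
Possible offspring genotypes: 2 AA, 2 AB
Blood type counts: 2 Type A, 2 Type AB
Probability of Type AB: 2/4 = 1/2
Expected count = 1/2 × 40 = 20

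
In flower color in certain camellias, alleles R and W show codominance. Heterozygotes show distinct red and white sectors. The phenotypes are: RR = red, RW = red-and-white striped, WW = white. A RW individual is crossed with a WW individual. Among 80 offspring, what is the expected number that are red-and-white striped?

Punnett square for RW × WW:
Offspring genotypes: 2 RW, 2 WW
Phenotype counts: 2 red-and-white striped, 2 white
red-and-white striped: 2 out of 4 → fraction 1/2
Expected count = 1/2 × 80 = 40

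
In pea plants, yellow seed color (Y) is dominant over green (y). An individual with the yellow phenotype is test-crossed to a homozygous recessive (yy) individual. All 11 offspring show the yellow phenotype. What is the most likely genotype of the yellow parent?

Test cross: ? × yy
All offspring are yellow.
If the unknown parent were heterozygous (Yy), about half of 11 offspring would be green; none are. The unknown parent is most likely homozygous dominant (YY).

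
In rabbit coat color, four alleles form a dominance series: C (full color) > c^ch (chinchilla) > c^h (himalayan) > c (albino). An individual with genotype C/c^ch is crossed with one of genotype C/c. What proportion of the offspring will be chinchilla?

Cross: C/c^ch × C/c
Allele dominance: C > c^ch > c^h > c
Offspring genotypes: 1 C/C, 1 C/c, 1 C/c^ch, 1 c^ch/c
Phenotype counts: 3 full color, 1 chinchilla
chinchilla: 1 out of 4
Probability: 1/4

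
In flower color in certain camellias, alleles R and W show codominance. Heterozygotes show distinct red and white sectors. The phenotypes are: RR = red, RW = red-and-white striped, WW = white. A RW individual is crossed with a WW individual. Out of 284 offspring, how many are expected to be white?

Punnett square for RW × WW:
Offspring genotypes: 2 RW, 2 WW
Phenotype counts: 2 red-and-white striped, 2 white
white: 2 out of 4 → fraction 1/2
Expected count = 1/2 × 284 = 142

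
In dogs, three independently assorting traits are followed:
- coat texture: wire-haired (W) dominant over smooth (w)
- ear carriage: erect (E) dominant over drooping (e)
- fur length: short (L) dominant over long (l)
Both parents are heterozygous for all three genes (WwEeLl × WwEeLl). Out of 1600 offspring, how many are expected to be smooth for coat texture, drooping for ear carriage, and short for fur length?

Trihybrid cross: WwEeLl × WwEeLl
Each trait segregates independently with a 3:1 phenotypic ratio, so each gene contributes 3/4 (dominant) or 1/4 (recessive).
Target: smooth (coat texture), drooping (ear carriage), short (fur length)
Probability = product of independent per-trait probabilities
= 1/4 × 1/4 × 3/4 = 3/64
Expected count = 3/64 × 1600 = 75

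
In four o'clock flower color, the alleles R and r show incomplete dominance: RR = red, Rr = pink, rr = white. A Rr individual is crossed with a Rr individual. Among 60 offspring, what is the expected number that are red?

Punnett square for Rr × Rr:
Offspring genotypes: 1 RR, 2 Rr, 1 rr
Phenotype counts: 1 red, 2 pink, 1 white
red: 1 out of 4 → fraction 1/4
Expected count = 1/4 × 60 = 15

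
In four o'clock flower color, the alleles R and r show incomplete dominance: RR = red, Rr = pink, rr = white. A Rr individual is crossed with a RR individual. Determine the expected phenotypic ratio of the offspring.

Punnett square for Rr × RR:
Offspring genotypes: 2 RR, 2 Rr
Phenotype counts: 2 red, 2 pink
Ratio: 1 red : 1 pink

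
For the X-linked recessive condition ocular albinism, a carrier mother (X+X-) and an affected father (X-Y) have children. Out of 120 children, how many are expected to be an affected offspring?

Cross: X+X- × X-Y
Offspring: 1 X+X-, 1 X+Y, 1 X-X-, 1 X-Y
Probability of an affected offspring: 2/4 = 1/2
Expected count = 1/2 × 120 = 60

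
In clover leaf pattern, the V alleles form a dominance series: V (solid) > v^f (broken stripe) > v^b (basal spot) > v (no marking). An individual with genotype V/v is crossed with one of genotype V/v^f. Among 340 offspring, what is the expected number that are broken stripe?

Cross: V/v × V/v^f
Allele dominance: V > v^f > v^b > v
Offspring genotypes: 1 V/V, 1 V/v^f, 1 V/v, 1 v^f/v
Phenotype counts: 3 solid, 1 broken stripe
broken stripe: 1 out of 4 → fraction 1/4
Expected count = 1/4 × 340 = 85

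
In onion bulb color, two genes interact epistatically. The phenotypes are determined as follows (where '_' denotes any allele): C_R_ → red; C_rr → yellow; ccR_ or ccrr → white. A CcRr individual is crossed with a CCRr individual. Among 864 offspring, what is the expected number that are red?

Cross: CcRr × CCRr — consider each gene separately:
C gene: Cc × CC → 2 CC, 2 Cc → 4 C_ (out of 4)
R gene: Rr × Rr → 1 RR, 2 Rr, 1 rr → 3 R_ : 1 rr (out of 4)
Genotype classes (out of 4 × 4 = 16): C_R_ = 4×3 = 12; C_rr = 4×1 = 4
Apply the phenotype rules: C_R_ (12) → red; C_rr (4) → yellow
Phenotype counts (out of 16): 12 red, 4 yellow
red: 12 out of 16 → fraction 3/4
Expected count = 3/4 × 864 = 648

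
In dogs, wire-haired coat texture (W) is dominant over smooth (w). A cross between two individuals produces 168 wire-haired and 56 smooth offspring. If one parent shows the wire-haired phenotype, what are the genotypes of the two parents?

Observed offspring: 168 wire-haired, 56 smooth
The observed ratio simplifies to 3:1. Smooth (ww) offspring appear, so each parent must contribute one w allele. The parent stated to show wire-haired carries W, so it is Ww. The other parent is then either Ww or ww: Ww × ww would give a 1:1 split, whereas Ww × Ww gives 3:1 — matching the data. So both parents are heterozygous (Ww × Ww).
Parent genotypes: Ww × Ww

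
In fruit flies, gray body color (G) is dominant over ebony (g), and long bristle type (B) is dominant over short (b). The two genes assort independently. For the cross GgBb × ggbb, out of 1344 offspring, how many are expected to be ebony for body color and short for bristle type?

Dihybrid cross GgBb × ggbb — consider each gene separately:
body color: Gg × gg → 2 Gg, 2 gg → 2 G_ : 2 gg (out of 4)
bristle type: Bb × bb → 2 Bb, 2 bb → 2 B_ : 2 bb (out of 4)
Looking for: ebony (gg) and short (bb)
P(ebony) = 2/4, P(short) = 2/4
P(both) = 2/4 × 2/4 = 4/16 = 1/4
Expected count = 1/4 × 1344 = 336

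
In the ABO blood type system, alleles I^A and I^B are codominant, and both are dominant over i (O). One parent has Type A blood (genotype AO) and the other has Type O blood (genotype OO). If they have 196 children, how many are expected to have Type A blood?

Cross: AO × OO
Possible offspring genotypes: 2 AO, 2 OO
Blood type counts: 2 Type A, 2 Type O
Probability of Type A: 2/4 = 1/2
Expected count = 1/2 × 196 = 98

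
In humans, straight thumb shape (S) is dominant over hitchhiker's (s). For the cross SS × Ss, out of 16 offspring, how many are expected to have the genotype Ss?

Punnett square for SS × Ss:
Offspring genotypes: 2 SS, 2 Ss
Total offspring: 4
Count with target: 2
Probability: 2/4 = 1/2
Expected count = 1/2 × 16 = 8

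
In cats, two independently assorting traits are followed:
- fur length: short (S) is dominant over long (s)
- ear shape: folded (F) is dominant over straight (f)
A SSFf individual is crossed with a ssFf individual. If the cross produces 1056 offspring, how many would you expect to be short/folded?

Dihybrid cross SSFf × ssFf — consider each gene separately:
fur length: SS × ss → 4 Ss → 4 S_ (out of 4)
ear shape: Ff × Ff → 1 FF, 2 Ff, 1 ff → 3 F_ : 1 ff (out of 4)
Combine (counts out of 4 × 4 = 16): short/folded (S_F_) = 4×3 = 12; short/straight (S_ff) = 4×1 = 4
Phenotype counts (out of 16): 12 short/folded, 4 short/straight
short/folded: 12 out of 16 → fraction 3/4
Expected count = 3/4 × 1056 = 792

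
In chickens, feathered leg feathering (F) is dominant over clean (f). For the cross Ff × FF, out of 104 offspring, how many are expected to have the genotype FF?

Punnett square for Ff × FF:
Offspring genotypes: 2 FF, 2 Ff
Total offspring: 4
Count with target: 2
Probability: 2/4 = 1/2
Expected count = 1/2 × 104 = 52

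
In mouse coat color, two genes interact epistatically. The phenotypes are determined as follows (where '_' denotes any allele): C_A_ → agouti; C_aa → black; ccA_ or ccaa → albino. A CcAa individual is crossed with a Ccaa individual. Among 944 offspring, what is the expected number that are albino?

Cross: CcAa × Ccaa — consider each gene separately:
C gene: Cc × Cc → 1 CC, 2 Cc, 1 cc → 3 C_ : 1 cc (out of 4)
A gene: Aa × aa → 2 Aa, 2 aa → 2 A_ : 2 aa (out of 4)
Genotype classes (out of 4 × 4 = 16): C_A_ = 3×2 = 6; C_aa = 3×2 = 6; ccA_ = 1×2 = 2; ccaa = 1×2 = 2
Apply the phenotype rules: C_A_ (6) → agouti; C_aa (6) → black; ccA_ (2) + ccaa (2) → albino
Phenotype counts (out of 16): 6 agouti, 6 black, 4 albino
albino: 4 out of 16 → fraction 1/4
Expected count = 1/4 × 944 = 236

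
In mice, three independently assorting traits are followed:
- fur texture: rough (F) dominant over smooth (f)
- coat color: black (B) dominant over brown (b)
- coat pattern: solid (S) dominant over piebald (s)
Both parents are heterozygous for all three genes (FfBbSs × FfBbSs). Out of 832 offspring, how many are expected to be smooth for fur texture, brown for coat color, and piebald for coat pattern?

Trihybrid cross: FfBbSs × FfBbSs
Each trait segregates independently with a 3:1 phenotypic ratio, so each gene contributes 3/4 (dominant) or 1/4 (recessive).
Target: smooth (fur texture), brown (coat color), piebald (coat pattern)
Probability = product of independent per-trait probabilities
= 1/4 × 1/4 × 1/4 = 1/64
Expected count = 1/64 × 832 = 13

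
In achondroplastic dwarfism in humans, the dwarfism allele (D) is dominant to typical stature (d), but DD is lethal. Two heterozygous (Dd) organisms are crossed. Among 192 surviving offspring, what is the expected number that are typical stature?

Cross: Dd × Dd
Punnett square offspring (before lethality): 1 DD, 2 Dd, 1 dd
The DD genotype is lethal (embryos die); surviving offspring: 2 Dd, 1 dd
typical stature: 1 out of 3 → fraction 1/3
Expected count = 1/3 × 192 = 64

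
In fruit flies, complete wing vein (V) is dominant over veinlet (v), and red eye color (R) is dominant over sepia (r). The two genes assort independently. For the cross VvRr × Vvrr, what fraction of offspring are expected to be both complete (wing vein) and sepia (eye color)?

Dihybrid cross VvRr × Vvrr — consider each gene separately:
wing vein: Vv × Vv → 1 VV, 2 Vv, 1 vv → 3 V_ : 1 vv (out of 4)
eye color: Rr × rr → 2 Rr, 2 rr → 2 R_ : 2 rr (out of 4)
Looking for: complete (V_) and sepia (rr)
P(complete) = 3/4, P(sepia) = 2/4
P(both) = 3/4 × 2/4 = 6/16 = 3/8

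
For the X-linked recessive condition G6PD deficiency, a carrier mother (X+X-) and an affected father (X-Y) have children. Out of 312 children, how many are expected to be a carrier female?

Cross: X+X- × X-Y
Offspring: 1 X+X-, 1 X+Y, 1 X-X-, 1 X-Y
Probability of a carrier female: 1/4
Expected count = 1/4 × 312 = 78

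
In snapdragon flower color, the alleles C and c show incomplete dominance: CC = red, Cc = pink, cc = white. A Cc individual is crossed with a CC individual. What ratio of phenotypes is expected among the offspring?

Punnett square for Cc × CC:
Offspring genotypes: 2 CC, 2 Cc
Phenotype counts: 2 red, 2 pink
Ratio: 1 red : 1 pink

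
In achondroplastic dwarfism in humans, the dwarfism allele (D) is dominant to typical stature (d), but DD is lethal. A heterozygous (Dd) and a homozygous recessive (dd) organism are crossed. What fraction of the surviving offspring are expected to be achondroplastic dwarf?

Cross: Dd × dd
Punnett square offspring (before lethality): 2 Dd, 2 dd
No DD offspring are produced in this cross.
achondroplastic dwarf: 2 out of 4
Probability: 2/4 = 1/2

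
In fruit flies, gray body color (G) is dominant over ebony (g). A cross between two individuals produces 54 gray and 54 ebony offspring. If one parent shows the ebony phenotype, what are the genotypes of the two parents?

Observed offspring: 54 gray, 54 ebony
The observed ratio simplifies to 1:1. One parent shows ebony, so its genotype must be gg. A 1:1 offspring split requires the other parent to be heterozygous (Gg).
Parent genotypes: gg × Gg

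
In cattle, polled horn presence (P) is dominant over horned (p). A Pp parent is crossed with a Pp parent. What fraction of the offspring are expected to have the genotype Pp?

Punnett square for Pp × Pp:
Offspring genotypes: 1 PP, 2 Pp, 1 pp
Total offspring: 4
Count with target: 2
Probability: 2/4 = 1/2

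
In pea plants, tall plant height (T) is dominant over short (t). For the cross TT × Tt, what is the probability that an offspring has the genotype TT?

Punnett square for TT × Tt:
Offspring genotypes: 2 TT, 2 Tt
Total offspring: 4
Count with target: 2
Probability: 2/4 = 1/2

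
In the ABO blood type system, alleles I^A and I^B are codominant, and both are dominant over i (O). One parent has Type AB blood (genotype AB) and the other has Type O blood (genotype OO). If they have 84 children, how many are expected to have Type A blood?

Cross: AB × OO
Possible offspring genotypes: 2 AO, 2 BO
Blood type counts: 2 Type A, 2 Type B
Probability of Type A: 2/4 = 1/2
Expected count = 1/2 × 84 = 42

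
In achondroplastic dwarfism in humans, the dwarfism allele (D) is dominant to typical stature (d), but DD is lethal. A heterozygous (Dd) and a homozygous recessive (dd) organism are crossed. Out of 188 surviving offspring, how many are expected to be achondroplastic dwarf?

Cross: Dd × dd
Punnett square offspring (before lethality): 2 Dd, 2 dd
No DD offspring are produced in this cross.
achondroplastic dwarf: 2 out of 4 → fraction 1/2
Expected count = 1/2 × 188 = 94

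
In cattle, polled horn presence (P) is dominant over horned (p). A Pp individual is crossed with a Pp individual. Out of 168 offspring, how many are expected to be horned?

Punnett square for Pp × Pp:
Offspring genotypes: 1 PP, 2 Pp, 1 pp
polled: 3, horned: 1
horned: 1 out of 4 → fraction 1/4
Expected count = 1/4 × 168 = 42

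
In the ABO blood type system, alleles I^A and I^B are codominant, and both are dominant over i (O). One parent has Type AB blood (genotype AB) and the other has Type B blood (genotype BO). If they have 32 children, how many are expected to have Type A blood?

Cross: AB × BO
Possible offspring genotypes: 1 AB, 1 AO, 1 BB, 1 BO
Blood type counts: 1 Type AB, 1 Type A, 2 Type B
Probability of Type A: 1/4
Expected count = 1/4 × 32 = 8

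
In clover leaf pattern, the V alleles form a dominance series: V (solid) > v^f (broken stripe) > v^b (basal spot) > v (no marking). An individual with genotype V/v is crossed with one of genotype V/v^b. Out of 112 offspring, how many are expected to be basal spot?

Cross: V/v × V/v^b
Allele dominance: V > v^f > v^b > v
Offspring genotypes: 1 V/V, 1 V/v^b, 1 V/v, 1 v^b/v
Phenotype counts: 3 solid, 1 basal spot
basal spot: 1 out of 4 → fraction 1/4
Expected count = 1/4 × 112 = 28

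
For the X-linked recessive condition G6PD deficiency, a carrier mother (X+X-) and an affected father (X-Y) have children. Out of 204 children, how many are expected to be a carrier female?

Cross: X+X- × X-Y
Offspring: 1 X+X-, 1 X+Y, 1 X-X-, 1 X-Y
Probability of a carrier female: 1/4
Expected count = 1/4 × 204 = 51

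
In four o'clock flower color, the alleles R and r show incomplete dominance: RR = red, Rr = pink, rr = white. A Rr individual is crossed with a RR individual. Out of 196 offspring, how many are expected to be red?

Punnett square for Rr × RR:
Offspring genotypes: 2 RR, 2 Rr
Phenotype counts: 2 red, 2 pink
red: 2 out of 4 → fraction 1/2
Expected count = 1/2 × 196 = 98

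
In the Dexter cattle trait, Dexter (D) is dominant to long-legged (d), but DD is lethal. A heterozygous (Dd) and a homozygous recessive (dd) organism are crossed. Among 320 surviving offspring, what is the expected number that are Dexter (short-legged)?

Cross: Dd × dd
Punnett square offspring (before lethality): 2 Dd, 2 dd
No DD offspring are produced in this cross.
Dexter (short-legged): 2 out of 4 → fraction 1/2
Expected count = 1/2 × 320 = 160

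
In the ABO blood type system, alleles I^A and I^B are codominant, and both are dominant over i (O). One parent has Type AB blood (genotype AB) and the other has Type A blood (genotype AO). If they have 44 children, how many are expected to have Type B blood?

Cross: AB × AO
Possible offspring genotypes: 1 AA, 1 AO, 1 AB, 1 BO
Blood type counts: 2 Type A, 1 Type AB, 1 Type B
Probability of Type B: 1/4
Expected count = 1/4 × 44 = 11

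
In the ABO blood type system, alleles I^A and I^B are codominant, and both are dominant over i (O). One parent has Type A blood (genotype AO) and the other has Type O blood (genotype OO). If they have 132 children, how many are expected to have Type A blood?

Cross: AO × OO
Possible offspring genotypes: 2 AO, 2 OO
Blood type counts: 2 Type A, 2 Type O
Probability of Type A: 2/4 = 1/2
Expected count = 1/2 × 132 = 66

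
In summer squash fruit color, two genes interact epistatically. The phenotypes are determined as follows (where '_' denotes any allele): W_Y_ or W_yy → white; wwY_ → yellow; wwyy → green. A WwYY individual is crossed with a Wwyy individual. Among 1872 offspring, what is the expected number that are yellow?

Cross: WwYY × Wwyy — consider each gene separately:
W gene: Ww × Ww → 1 WW, 2 Ww, 1 ww → 3 W_ : 1 ww (out of 4)
Y gene: YY × yy → 4 Yy → 4 Y_ (out of 4)
Genotype classes (out of 4 × 4 = 16): W_Y_ = 3×4 = 12; wwY_ = 1×4 = 4
Apply the phenotype rules: W_Y_ (12) → white; wwY_ (4) → yellow
Phenotype counts (out of 16): 12 white, 4 yellow
yellow: 4 out of 16 → fraction 1/4
Expected count = 1/4 × 1872 = 468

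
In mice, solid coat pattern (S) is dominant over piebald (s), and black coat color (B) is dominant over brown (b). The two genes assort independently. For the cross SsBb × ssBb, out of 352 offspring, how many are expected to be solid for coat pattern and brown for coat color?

Dihybrid cross SsBb × ssBb — consider each gene separately:
coat pattern: Ss × ss → 2 Ss, 2 ss → 2 S_ : 2 ss (out of 4)
coat color: Bb × Bb → 1 BB, 2 Bb, 1 bb → 3 B_ : 1 bb (out of 4)
Looking for: solid (S_) and brown (bb)
P(solid) = 2/4, P(brown) = 1/4
P(both) = 2/4 × 1/4 = 2/16 = 1/8
Expected count = 1/8 × 352 = 44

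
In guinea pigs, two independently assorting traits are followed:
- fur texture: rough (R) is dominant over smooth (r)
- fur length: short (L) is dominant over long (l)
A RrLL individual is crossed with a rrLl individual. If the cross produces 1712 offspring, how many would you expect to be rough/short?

Dihybrid cross RrLL × rrLl — consider each gene separately:
fur texture: Rr × rr → 2 Rr, 2 rr → 2 R_ : 2 rr (out of 4)
fur length: LL × Ll → 2 LL, 2 Ll → 4 L_ (out of 4)
Combine (counts out of 4 × 4 = 16): rough/short (R_L_) = 2×4 = 8; smooth/short (rrL_) = 2×4 = 8
Phenotype counts (out of 16): 8 rough/short, 8 smooth/short
rough/short: 8 out of 16 → fraction 1/2
Expected count = 1/2 × 1712 = 856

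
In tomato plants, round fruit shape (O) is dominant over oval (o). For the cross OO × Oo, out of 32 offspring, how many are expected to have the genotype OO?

Punnett square for OO × Oo:
Offspring genotypes: 2 OO, 2 Oo
Total offspring: 4
Count with target: 2
Probability: 2/4 = 1/2
Expected count = 1/2 × 32 = 16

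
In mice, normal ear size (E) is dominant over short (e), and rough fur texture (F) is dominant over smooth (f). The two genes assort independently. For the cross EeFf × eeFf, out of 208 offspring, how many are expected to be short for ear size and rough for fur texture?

Dihybrid cross EeFf × eeFf — consider each gene separately:
ear size: Ee × ee → 2 Ee, 2 ee → 2 E_ : 2 ee (out of 4)
fur texture: Ff × Ff → 1 FF, 2 Ff, 1 ff → 3 F_ : 1 ff (out of 4)
Looking for: short (ee) and rough (F_)
P(short) = 2/4, P(rough) = 3/4
P(both) = 2/4 × 3/4 = 6/16 = 3/8
Expected count = 3/8 × 208 = 78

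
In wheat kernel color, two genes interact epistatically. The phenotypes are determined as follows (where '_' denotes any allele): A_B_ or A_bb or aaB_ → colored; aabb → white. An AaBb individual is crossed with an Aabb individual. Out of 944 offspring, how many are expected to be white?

Cross: AaBb × Aabb — consider each gene separately:
A gene: Aa × Aa → 1 AA, 2 Aa, 1 aa → 3 A_ : 1 aa (out of 4)
B gene: Bb × bb → 2 Bb, 2 bb → 2 B_ : 2 bb (out of 4)
Genotype classes (out of 4 × 4 = 16): A_B_ = 3×2 = 6; A_bb = 3×2 = 6; aaB_ = 1×2 = 2; aabb = 1×2 = 2
Apply the phenotype rules: A_B_ (6) + A_bb (6) + aaB_ (2) → colored; aabb (2) → white
Phenotype counts (out of 16): 14 colored, 2 white
white: 2 out of 16 → fraction 1/8
Expected count = 1/8 × 944 = 118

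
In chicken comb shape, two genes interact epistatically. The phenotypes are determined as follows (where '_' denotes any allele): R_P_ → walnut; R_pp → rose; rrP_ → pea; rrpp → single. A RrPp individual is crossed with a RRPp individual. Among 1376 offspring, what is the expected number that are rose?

Cross: RrPp × RRPp — consider each gene separately:
R gene: Rr × RR → 2 RR, 2 Rr → 4 R_ (out of 4)
P gene: Pp × Pp → 1 PP, 2 Pp, 1 pp → 3 P_ : 1 pp (out of 4)
Genotype classes (out of 4 × 4 = 16): R_P_ = 4×3 = 12; R_pp = 4×1 = 4
Apply the phenotype rules: R_P_ (12) → walnut; R_pp (4) → rose
Phenotype counts (out of 16): 12 walnut, 4 rose
rose: 4 out of 16 → fraction 1/4
Expected count = 1/4 × 1376 = 344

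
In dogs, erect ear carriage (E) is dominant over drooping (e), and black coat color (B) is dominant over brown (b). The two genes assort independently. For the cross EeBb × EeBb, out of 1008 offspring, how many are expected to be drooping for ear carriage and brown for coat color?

Dihybrid cross EeBb × EeBb — consider each gene separately:
ear carriage: Ee × Ee → 1 EE, 2 Ee, 1 ee → 3 E_ : 1 ee (out of 4)
coat color: Bb × Bb → 1 BB, 2 Bb, 1 bb → 3 B_ : 1 bb (out of 4)
Looking for: drooping (ee) and brown (bb)
P(drooping) = 1/4, P(brown) = 1/4
P(both) = 1/4 × 1/4 = 1/16
Expected count = 1/16 × 1008 = 63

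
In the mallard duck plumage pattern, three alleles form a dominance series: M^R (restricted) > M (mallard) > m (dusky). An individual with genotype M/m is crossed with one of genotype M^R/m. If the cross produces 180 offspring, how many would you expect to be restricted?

Cross: M/m × M^R/m
Allele dominance: M^R > M > m
Offspring genotypes: 1 M^R/M, 1 M/m, 1 M^R/m, 1 m/m
Phenotype counts: 2 restricted, 1 mallard, 1 dusky
restricted: 2 out of 4 → fraction 1/2
Expected count = 1/2 × 180 = 90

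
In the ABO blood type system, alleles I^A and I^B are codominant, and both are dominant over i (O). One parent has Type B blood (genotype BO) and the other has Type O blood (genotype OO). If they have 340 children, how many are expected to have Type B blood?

Cross: BO × OO
Possible offspring genotypes: 2 BO, 2 OO
Blood type counts: 2 Type B, 2 Type O
Probability of Type B: 2/4 = 1/2
Expected count = 1/2 × 340 = 170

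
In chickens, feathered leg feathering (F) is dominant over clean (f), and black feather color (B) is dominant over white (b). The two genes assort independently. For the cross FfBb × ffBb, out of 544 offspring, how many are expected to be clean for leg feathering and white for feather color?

Dihybrid cross FfBb × ffBb — consider each gene separately:
leg feathering: Ff × ff → 2 Ff, 2 ff → 2 F_ : 2 ff (out of 4)
feather color: Bb × Bb → 1 BB, 2 Bb, 1 bb → 3 B_ : 1 bb (out of 4)
Looking for: clean (ff) and white (bb)
P(clean) = 2/4, P(white) = 1/4
P(both) = 2/4 × 1/4 = 2/16 = 1/8
Expected count = 1/8 × 544 = 68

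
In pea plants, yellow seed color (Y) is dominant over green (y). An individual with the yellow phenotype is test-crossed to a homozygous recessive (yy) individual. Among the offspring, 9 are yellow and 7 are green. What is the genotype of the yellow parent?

Test cross: ? × yy
Offspring: 9 yellow, 7 green — approximately 1:1.
A 1:1 ratio in a test cross indicates the unknown parent is heterozygous (Yy).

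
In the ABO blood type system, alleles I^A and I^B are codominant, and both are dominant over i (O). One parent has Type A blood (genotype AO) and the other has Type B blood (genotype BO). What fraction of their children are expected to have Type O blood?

Cross: AO × BO
Possible offspring genotypes: 1 AB, 1 AO, 1 BO, 1 OO
Blood type counts: 1 Type AB, 1 Type A, 1 Type B, 1 Type O
Probability of Type O: 1/4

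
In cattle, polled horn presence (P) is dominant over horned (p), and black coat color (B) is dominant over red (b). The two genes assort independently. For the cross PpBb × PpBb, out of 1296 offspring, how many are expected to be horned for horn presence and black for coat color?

Dihybrid cross PpBb × PpBb — consider each gene separately:
horn presence: Pp × Pp → 1 PP, 2 Pp, 1 pp → 3 P_ : 1 pp (out of 4)
coat color: Bb × Bb → 1 BB, 2 Bb, 1 bb → 3 B_ : 1 bb (out of 4)
Looking for: horned (pp) and black (B_)
P(horned) = 1/4, P(black) = 3/4
P(both) = 1/4 × 3/4 = 3/16
Expected count = 3/16 × 1296 = 243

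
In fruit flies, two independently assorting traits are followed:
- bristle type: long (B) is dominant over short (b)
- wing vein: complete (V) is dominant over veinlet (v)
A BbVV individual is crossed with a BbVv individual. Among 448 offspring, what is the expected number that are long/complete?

Dihybrid cross BbVV × BbVv — consider each gene separately:
bristle type: Bb × Bb → 1 BB, 2 Bb, 1 bb → 3 B_ : 1 bb (out of 4)
wing vein: VV × Vv → 2 VV, 2 Vv → 4 V_ (out of 4)
Combine (counts out of 4 × 4 = 16): long/complete (B_V_) = 3×4 = 12; short/complete (bbV_) = 1×4 = 4
Phenotype counts (out of 16): 12 long/complete, 4 short/complete
long/complete: 12 out of 16 → fraction 3/4
Expected count = 3/4 × 448 = 336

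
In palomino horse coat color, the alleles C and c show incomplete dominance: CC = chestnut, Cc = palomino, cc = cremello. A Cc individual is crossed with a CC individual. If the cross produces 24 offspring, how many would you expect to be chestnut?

Punnett square for Cc × CC:
Offspring genotypes: 2 CC, 2 Cc
Phenotype counts: 2 chestnut, 2 palomino
chestnut: 2 out of 4 → fraction 1/2
Expected count = 1/2 × 24 = 12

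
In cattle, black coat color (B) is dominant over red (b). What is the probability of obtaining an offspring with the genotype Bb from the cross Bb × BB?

Punnett square for Bb × BB:
Offspring genotypes: 2 BB, 2 Bb
Total offspring: 4
Count with target: 2
Probability: 2/4 = 1/2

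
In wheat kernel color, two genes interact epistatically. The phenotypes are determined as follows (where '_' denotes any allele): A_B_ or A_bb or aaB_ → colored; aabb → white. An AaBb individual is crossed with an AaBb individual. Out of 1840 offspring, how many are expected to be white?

Cross: AaBb × AaBb — consider each gene separately:
A gene: Aa × Aa → 1 AA, 2 Aa, 1 aa → 3 A_ : 1 aa (out of 4)
B gene: Bb × Bb → 1 BB, 2 Bb, 1 bb → 3 B_ : 1 bb (out of 4)
Genotype classes (out of 4 × 4 = 16): A_B_ = 3×3 = 9; A_bb = 3×1 = 3; aaB_ = 1×3 = 3; aabb = 1×1 = 1
Apply the phenotype rules: A_B_ (9) + A_bb (3) + aaB_ (3) → colored; aabb (1) → white
Phenotype counts (out of 16): 15 colored, 1 white
white: 1 out of 16 → fraction 1/16
Expected count = 1/16 × 1840 = 115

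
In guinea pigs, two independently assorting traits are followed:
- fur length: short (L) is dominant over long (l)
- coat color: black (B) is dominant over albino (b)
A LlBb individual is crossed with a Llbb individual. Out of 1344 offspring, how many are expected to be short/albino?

Dihybrid cross LlBb × Llbb — consider each gene separately:
fur length: Ll × Ll → 1 LL, 2 Ll, 1 ll → 3 L_ : 1 ll (out of 4)
coat color: Bb × bb → 2 Bb, 2 bb → 2 B_ : 2 bb (out of 4)
Combine (counts out of 4 × 4 = 16): short/black (L_B_) = 3×2 = 6; short/albino (L_bb) = 3×2 = 6; long/black (llB_) = 1×2 = 2; long/albino (llbb) = 1×2 = 2
Phenotype counts (out of 16): 6 short/black, 6 short/albino, 2 long/black, 2 long/albino
short/albino: 6 out of 16 → fraction 3/8
Expected count = 3/8 × 1344 = 504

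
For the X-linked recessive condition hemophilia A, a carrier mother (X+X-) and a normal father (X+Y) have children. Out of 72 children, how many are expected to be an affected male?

Cross: X+X- × X+Y
Offspring: 1 X+X+, 1 X+Y, 1 X+X-, 1 X-Y
Probability of an affected male: 1/4
Expected count = 1/4 × 72 = 18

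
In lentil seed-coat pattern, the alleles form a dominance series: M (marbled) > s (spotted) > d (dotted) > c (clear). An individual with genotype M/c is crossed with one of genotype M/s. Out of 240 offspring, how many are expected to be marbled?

Cross: M/c × M/s
Allele dominance: M > s > d > c
Offspring genotypes: 1 M/M, 1 M/s, 1 M/c, 1 s/c
Phenotype counts: 3 marbled, 1 spotted
marbled: 3 out of 4 → fraction 3/4
Expected count = 3/4 × 240 = 180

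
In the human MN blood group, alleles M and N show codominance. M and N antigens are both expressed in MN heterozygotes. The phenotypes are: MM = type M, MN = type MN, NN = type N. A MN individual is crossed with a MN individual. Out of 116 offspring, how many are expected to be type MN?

Punnett square for MN × MN:
Offspring genotypes: 1 MM, 2 MN, 1 NN
Phenotype counts: 1 type M, 2 type MN, 1 type N
type MN: 2 out of 4 → fraction 1/2
Expected count = 1/2 × 116 = 58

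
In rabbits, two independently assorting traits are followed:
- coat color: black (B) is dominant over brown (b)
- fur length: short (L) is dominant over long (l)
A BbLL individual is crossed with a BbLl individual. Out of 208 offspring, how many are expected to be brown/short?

Dihybrid cross BbLL × BbLl — consider each gene separately:
coat color: Bb × Bb → 1 BB, 2 Bb, 1 bb → 3 B_ : 1 bb (out of 4)
fur length: LL × Ll → 2 LL, 2 Ll → 4 L_ (out of 4)
Combine (counts out of 4 × 4 = 16): black/short (B_L_) = 3×4 = 12; brown/short (bbL_) = 1×4 = 4
Phenotype counts (out of 16): 12 black/short, 4 brown/short
brown/short: 4 out of 16 → fraction 1/4
Expected count = 1/4 × 208 = 52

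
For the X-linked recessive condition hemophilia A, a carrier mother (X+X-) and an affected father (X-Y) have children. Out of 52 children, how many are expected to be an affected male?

Cross: X+X- × X-Y
Offspring: 1 X+X-, 1 X+Y, 1 X-X-, 1 X-Y
Probability of an affected male: 1/4
Expected count = 1/4 × 52 = 13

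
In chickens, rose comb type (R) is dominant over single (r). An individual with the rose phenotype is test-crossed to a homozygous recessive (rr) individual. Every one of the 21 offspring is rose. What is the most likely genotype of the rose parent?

Test cross: ? × rr
All offspring are rose.
If the unknown parent were heterozygous (Rr), about half of 21 offspring would be single; none are. The unknown parent is most likely homozygous dominant (RR).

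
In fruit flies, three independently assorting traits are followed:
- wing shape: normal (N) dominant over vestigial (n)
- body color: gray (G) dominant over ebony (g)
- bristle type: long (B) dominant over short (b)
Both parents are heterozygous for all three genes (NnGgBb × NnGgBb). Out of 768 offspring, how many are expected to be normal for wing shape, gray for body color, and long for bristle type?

Trihybrid cross: NnGgBb × NnGgBb
Each trait segregates independently with a 3:1 phenotypic ratio, so each gene contributes 3/4 (dominant) or 1/4 (recessive).
Target: normal (wing shape), gray (body color), long (bristle type)
Probability = product of independent per-trait probabilities
= 3/4 × 3/4 × 3/4 = 27/64
Expected count = 27/64 × 768 = 324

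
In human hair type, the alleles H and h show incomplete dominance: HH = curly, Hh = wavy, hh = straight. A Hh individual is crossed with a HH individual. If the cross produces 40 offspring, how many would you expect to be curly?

Punnett square for Hh × HH:
Offspring genotypes: 2 HH, 2 Hh
Phenotype counts: 2 curly, 2 wavy
curly: 2 out of 4 → fraction 1/2
Expected count = 1/2 × 40 = 20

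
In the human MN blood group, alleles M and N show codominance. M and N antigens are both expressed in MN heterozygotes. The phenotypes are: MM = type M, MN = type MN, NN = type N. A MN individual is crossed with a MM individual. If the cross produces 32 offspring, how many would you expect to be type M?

Punnett square for MN × MM:
Offspring genotypes: 2 MM, 2 MN
Phenotype counts: 2 type M, 2 type MN
type M: 2 out of 4 → fraction 1/2
Expected count = 1/2 × 32 = 16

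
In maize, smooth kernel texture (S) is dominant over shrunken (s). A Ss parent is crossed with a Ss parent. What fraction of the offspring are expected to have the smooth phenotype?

Punnett square for Ss × Ss:
Offspring genotypes: 1 SS, 2 Ss, 1 ss
Total offspring: 4
Count with target: 3
Probability: 3/4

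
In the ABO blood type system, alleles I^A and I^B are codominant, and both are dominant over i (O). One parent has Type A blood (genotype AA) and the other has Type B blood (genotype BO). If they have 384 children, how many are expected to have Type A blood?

Cross: AA × BO
Possible offspring genotypes: 2 AB, 2 AO
Blood type counts: 2 Type AB, 2 Type A
Probability of Type A: 2/4 = 1/2
Expected count = 1/2 × 384 = 192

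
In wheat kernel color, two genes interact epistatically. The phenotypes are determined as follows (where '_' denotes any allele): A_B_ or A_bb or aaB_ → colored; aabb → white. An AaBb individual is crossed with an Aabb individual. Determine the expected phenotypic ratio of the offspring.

Cross: AaBb × Aabb — consider each gene separately:
A gene: Aa × Aa → 1 AA, 2 Aa, 1 aa → 3 A_ : 1 aa (out of 4)
B gene: Bb × bb → 2 Bb, 2 bb → 2 B_ : 2 bb (out of 4)
Genotype classes (out of 4 × 4 = 16): A_B_ = 3×2 = 6; A_bb = 3×2 = 6; aaB_ = 1×2 = 2; aabb = 1×2 = 2
Apply the phenotype rules: A_B_ (6) + A_bb (6) + aaB_ (2) → colored; aabb (2) → white
Phenotype counts (out of 16): 14 colored, 2 white
Ratio: 7 colored : 1 white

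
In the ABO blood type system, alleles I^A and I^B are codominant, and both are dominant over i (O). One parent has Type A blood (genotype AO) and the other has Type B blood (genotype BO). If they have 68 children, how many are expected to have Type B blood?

Cross: AO × BO
Possible offspring genotypes: 1 AB, 1 AO, 1 BO, 1 OO
Blood type counts: 1 Type AB, 1 Type A, 1 Type B, 1 Type O
Probability of Type B: 1/4
Expected count = 1/4 × 68 = 17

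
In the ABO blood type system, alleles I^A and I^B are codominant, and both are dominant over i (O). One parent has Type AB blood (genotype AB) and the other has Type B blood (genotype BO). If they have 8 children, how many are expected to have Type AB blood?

Cross: AB × BO
Possible offspring genotypes: 1 AB, 1 AO, 1 BB, 1 BO
Blood type counts: 1 Type AB, 1 Type A, 2 Type B
Probability of Type AB: 1/4
Expected count = 1/4 × 8 = 2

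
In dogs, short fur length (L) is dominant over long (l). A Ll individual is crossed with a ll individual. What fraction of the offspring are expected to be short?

Punnett square for Ll × ll:
Offspring genotypes: 2 Ll, 2 ll
short: 2, long: 2
short: 2 out of 4
Probability: 2/4 = 1/2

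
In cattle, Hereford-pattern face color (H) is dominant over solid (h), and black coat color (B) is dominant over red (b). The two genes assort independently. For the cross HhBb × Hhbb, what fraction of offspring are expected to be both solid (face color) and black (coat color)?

Dihybrid cross HhBb × Hhbb — consider each gene separately:
face color: Hh × Hh → 1 HH, 2 Hh, 1 hh → 3 H_ : 1 hh (out of 4)
coat color: Bb × bb → 2 Bb, 2 bb → 2 B_ : 2 bb (out of 4)
Looking for: solid (hh) and black (B_)
P(solid) = 1/4, P(black) = 2/4
P(both) = 1/4 × 2/4 = 2/16 = 1/8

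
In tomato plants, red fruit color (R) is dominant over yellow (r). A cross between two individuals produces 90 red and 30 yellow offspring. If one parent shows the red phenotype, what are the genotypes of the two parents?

Observed offspring: 90 red, 30 yellow
The observed ratio simplifies to 3:1. Yellow (rr) offspring appear, so each parent must contribute one r allele. The parent stated to show red carries R, so it is Rr. The other parent is then either Rr or rr: Rr × rr would give a 1:1 split, whereas Rr × Rr gives 3:1 — matching the data. So both parents are heterozygous (Rr × Rr).
Parent genotypes: Rr × Rr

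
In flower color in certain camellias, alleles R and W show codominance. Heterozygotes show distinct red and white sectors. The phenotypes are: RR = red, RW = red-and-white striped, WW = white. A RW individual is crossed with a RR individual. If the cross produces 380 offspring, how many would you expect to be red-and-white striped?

Punnett square for RW × RR:
Offspring genotypes: 2 RR, 2 RW
Phenotype counts: 2 red, 2 red-and-white striped
red-and-white striped: 2 out of 4 → fraction 1/2
Expected count = 1/2 × 380 = 190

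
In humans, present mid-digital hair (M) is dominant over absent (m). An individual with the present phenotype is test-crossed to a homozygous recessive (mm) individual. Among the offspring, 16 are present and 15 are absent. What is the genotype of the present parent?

Test cross: ? × mm
Offspring: 16 present, 15 absent — approximately 1:1.
A 1:1 ratio in a test cross indicates the unknown parent is heterozygous (Mm).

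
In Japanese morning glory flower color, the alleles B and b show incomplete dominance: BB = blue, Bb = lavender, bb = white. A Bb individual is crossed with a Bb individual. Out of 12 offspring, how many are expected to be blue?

Punnett square for Bb × Bb:
Offspring genotypes: 1 BB, 2 Bb, 1 bb
Phenotype counts: 1 blue, 2 lavender, 1 white
blue: 1 out of 4 → fraction 1/4
Expected count = 1/4 × 12 = 3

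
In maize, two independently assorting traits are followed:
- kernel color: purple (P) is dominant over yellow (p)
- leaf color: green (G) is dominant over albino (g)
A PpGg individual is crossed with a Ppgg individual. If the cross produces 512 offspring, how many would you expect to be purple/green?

Dihybrid cross PpGg × Ppgg — consider each gene separately:
kernel color: Pp × Pp → 1 PP, 2 Pp, 1 pp → 3 P_ : 1 pp (out of 4)
leaf color: Gg × gg → 2 Gg, 2 gg → 2 G_ : 2 gg (out of 4)
Combine (counts out of 4 × 4 = 16): purple/green (P_G_) = 3×2 = 6; purple/albino (P_gg) = 3×2 = 6; yellow/green (ppG_) = 1×2 = 2; yellow/albino (ppgg) = 1×2 = 2
Phenotype counts (out of 16): 6 purple/green, 6 purple/albino, 2 yellow/green, 2 yellow/albino
purple/green: 6 out of 16 → fraction 3/8
Expected count = 3/8 × 512 = 192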